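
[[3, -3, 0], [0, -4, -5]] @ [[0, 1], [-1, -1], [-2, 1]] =[[3, 6], [14, -1]]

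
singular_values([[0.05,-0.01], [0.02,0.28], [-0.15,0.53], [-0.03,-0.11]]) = [0.62, 0.11]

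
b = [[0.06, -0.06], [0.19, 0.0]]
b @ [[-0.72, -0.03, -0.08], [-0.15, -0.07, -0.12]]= [[-0.03, 0.00, 0.0],[-0.14, -0.01, -0.02]]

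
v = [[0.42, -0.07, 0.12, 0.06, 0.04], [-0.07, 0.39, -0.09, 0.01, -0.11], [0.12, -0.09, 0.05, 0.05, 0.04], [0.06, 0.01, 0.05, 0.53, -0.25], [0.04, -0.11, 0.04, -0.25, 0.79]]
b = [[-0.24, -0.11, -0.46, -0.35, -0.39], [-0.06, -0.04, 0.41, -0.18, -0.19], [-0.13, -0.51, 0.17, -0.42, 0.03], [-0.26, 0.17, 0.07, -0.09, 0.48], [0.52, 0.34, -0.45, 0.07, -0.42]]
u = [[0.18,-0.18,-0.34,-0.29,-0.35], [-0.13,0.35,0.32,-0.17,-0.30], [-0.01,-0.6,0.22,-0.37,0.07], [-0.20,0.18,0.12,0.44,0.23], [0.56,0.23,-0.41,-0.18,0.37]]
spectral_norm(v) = 0.96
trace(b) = -0.62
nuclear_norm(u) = 2.94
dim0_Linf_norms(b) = [0.52, 0.51, 0.46, 0.42, 0.48]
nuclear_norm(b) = 3.08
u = b + v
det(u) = -0.00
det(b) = -0.04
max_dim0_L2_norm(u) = 0.77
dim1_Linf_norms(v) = [0.42, 0.39, 0.12, 0.53, 0.79]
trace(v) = 2.18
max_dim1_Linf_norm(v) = 0.79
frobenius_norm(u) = 1.53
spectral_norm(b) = 1.09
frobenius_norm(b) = 1.55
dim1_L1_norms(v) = [0.71, 0.67, 0.35, 0.9, 1.23]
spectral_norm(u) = 0.96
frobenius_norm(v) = 1.21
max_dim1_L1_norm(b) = 1.8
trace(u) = 1.56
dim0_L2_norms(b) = [0.65, 0.65, 0.78, 0.59, 0.77]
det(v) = -0.00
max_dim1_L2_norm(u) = 0.84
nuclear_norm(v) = 2.18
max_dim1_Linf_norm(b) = 0.52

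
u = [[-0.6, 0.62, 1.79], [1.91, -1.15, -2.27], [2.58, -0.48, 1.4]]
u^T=[[-0.6,1.91,2.58], [0.62,-1.15,-0.48], [1.79,-2.27,1.4]]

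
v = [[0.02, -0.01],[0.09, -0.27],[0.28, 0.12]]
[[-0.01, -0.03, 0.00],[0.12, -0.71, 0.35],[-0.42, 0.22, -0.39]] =v @ [[-1.15, -0.28, -0.73], [-0.81, 2.52, -1.55]]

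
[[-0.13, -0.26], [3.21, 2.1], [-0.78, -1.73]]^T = [[-0.13,3.21,-0.78], [-0.26,2.1,-1.73]]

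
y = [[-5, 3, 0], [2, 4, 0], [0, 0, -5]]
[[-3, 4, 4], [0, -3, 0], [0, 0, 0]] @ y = [[23, 7, -20], [-6, -12, 0], [0, 0, 0]]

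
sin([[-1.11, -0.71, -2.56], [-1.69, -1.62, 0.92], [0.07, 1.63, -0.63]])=[[-0.87,-1.48,-0.88], [0.23,-0.18,1.67], [-1.01,0.08,-0.64]]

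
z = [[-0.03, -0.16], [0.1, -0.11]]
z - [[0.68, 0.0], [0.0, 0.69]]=[[-0.71, -0.16], [0.10, -0.8]]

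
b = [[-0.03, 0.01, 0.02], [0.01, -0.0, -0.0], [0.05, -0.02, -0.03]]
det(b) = -0.000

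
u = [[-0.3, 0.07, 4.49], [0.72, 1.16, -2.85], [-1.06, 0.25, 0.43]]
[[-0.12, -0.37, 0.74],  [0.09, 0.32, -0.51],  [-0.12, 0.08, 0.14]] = u @ [[0.10, -0.09, -0.07], [-0.03, 0.11, -0.0], [-0.02, -0.09, 0.16]]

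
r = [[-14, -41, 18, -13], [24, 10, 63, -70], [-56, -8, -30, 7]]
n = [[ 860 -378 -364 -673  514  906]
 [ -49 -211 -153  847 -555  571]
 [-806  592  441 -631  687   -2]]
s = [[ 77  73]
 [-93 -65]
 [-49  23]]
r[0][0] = -14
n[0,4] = 514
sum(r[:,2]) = 51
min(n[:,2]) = -364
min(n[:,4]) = -555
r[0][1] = -41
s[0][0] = 77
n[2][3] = -631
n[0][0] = 860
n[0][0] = 860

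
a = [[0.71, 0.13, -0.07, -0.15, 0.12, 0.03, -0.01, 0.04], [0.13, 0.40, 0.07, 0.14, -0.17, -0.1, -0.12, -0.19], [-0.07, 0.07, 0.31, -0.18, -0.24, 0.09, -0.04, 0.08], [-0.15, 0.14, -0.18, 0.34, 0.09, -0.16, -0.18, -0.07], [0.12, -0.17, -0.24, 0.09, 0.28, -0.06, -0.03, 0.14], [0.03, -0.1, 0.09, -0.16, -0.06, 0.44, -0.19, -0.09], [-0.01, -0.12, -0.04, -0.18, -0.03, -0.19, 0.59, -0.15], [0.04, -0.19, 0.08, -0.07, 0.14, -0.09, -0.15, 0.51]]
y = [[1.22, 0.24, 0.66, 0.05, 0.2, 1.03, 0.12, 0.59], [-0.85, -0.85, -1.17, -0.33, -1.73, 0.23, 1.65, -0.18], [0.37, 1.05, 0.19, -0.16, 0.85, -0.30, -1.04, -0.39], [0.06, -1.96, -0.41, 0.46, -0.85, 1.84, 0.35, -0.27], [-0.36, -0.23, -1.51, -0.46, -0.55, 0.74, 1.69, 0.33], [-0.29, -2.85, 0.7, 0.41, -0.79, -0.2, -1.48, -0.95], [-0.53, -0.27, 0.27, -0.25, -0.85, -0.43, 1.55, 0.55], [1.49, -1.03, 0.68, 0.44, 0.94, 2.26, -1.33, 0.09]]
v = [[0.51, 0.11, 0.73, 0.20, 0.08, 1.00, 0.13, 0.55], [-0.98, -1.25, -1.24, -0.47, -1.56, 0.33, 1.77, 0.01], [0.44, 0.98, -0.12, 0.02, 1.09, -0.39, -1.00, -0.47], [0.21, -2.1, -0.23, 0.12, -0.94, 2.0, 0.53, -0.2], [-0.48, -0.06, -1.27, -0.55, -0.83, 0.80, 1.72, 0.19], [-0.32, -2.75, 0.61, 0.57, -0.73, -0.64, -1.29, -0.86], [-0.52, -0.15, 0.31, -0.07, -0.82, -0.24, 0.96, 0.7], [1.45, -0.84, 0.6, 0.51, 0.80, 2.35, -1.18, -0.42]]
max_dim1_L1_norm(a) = 1.32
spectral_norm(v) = 4.92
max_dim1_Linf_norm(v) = 2.75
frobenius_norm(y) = 7.68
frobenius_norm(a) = 1.63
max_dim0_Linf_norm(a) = 0.71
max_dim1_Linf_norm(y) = 2.85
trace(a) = 3.58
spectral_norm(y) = 4.90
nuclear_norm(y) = 15.76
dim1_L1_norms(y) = [4.11, 6.99, 4.35, 6.2, 5.87, 7.67, 4.7, 8.26]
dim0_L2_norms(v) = [2.04, 3.9, 2.14, 1.08, 2.65, 3.45, 3.37, 1.42]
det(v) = 0.00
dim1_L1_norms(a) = [1.26, 1.32, 1.08, 1.31, 1.13, 1.16, 1.31, 1.27]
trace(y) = 1.91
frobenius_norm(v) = 7.58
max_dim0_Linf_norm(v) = 2.75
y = v + a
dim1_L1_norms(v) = [3.31, 7.61, 4.51, 6.33, 5.9, 7.77, 3.77, 8.15]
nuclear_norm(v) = 14.32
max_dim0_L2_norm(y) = 3.88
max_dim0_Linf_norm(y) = 2.85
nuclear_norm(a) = 3.59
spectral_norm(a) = 0.82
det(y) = 0.71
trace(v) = -1.67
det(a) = 0.00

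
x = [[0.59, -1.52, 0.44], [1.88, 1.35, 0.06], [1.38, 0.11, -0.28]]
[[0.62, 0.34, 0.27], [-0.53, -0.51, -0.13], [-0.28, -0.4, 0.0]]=x @ [[-0.08, -0.18, 0.03],[-0.3, -0.15, -0.14],[0.47, 0.50, 0.09]]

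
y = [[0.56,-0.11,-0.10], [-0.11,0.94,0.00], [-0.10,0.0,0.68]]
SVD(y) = [[0.28,  -0.40,  -0.87], [-0.96,  -0.21,  -0.21], [-0.10,  0.89,  -0.44]] @ diag([0.9720287528700327, 0.7251525263222233, 0.4828187208077441]) @ [[0.28, -0.96, -0.10], [-0.40, -0.21, 0.89], [-0.87, -0.21, -0.44]]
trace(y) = 2.18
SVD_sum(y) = [[0.08, -0.26, -0.03], [-0.26, 0.89, 0.09], [-0.03, 0.09, 0.01]] + [[0.12, 0.06, -0.26], [0.06, 0.03, -0.13], [-0.26, -0.13, 0.58]] + [[0.37, 0.09, 0.19], [0.09, 0.02, 0.04], [0.19, 0.04, 0.09]]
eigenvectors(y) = [[0.87, 0.28, -0.4], [0.21, -0.96, -0.21], [0.44, -0.1, 0.89]]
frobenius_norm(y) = 1.31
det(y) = 0.34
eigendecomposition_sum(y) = [[0.37, 0.09, 0.19],[0.09, 0.02, 0.04],[0.19, 0.04, 0.09]] + [[0.08, -0.26, -0.03], [-0.26, 0.89, 0.09], [-0.03, 0.09, 0.01]] + [[0.12, 0.06, -0.26], [0.06, 0.03, -0.13], [-0.26, -0.13, 0.58]]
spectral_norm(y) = 0.97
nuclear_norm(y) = 2.18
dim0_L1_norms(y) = [0.77, 1.05, 0.78]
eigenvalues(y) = [0.48, 0.97, 0.73]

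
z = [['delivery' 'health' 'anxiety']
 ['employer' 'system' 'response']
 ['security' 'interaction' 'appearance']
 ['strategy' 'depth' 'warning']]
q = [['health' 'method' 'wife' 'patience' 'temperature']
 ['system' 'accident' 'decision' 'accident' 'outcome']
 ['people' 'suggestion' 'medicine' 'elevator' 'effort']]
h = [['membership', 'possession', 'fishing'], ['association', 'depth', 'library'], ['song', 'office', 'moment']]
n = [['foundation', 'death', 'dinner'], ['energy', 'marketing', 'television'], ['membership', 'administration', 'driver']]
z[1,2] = 'response'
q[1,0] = 'system'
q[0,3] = 'patience'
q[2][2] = 'medicine'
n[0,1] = 'death'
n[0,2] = 'dinner'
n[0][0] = 'foundation'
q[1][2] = 'decision'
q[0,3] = 'patience'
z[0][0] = 'delivery'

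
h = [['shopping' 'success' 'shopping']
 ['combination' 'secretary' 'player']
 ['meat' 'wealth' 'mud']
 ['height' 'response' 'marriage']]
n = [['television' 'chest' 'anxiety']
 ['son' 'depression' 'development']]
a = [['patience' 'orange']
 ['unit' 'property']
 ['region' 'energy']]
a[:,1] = ['orange', 'property', 'energy']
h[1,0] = 'combination'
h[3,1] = 'response'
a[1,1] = 'property'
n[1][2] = 'development'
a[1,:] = ['unit', 'property']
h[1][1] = 'secretary'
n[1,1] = 'depression'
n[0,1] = 'chest'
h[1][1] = 'secretary'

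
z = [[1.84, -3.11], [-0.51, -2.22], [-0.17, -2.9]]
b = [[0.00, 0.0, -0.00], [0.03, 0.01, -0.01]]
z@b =[[-0.09, -0.03, 0.03],  [-0.07, -0.02, 0.02],  [-0.09, -0.03, 0.03]]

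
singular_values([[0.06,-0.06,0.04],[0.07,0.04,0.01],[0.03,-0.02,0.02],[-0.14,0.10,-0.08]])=[0.22, 0.07, 0.0]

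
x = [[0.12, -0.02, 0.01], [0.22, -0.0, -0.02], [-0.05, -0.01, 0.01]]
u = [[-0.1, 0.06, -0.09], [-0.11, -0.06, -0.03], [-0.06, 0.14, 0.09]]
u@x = [[0.01,0.0,-0.0], [-0.02,0.00,-0.00], [0.02,0.00,-0.0]]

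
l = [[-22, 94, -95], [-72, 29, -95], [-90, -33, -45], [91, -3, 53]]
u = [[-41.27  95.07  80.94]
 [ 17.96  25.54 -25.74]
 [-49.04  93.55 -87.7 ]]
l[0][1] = 94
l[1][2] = -95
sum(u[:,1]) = 214.15999999999997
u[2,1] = 93.55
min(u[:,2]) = -87.7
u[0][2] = 80.94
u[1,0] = 17.96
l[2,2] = -45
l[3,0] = 91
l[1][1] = 29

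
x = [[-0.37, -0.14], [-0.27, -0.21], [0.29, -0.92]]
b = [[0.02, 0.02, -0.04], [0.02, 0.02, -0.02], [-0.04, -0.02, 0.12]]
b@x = [[-0.02, 0.03], [-0.02, 0.01], [0.06, -0.1]]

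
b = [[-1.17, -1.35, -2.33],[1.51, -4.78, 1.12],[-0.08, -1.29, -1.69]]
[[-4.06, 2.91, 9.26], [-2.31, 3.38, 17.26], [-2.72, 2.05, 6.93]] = b @ [[0.66, -0.46, -1.44],[0.90, -0.96, -4.25],[0.89, -0.46, -0.79]]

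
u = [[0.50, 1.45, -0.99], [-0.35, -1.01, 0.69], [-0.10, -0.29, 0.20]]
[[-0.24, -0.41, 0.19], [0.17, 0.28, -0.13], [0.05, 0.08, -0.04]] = u @ [[0.15,-0.12,-0.18], [-0.17,-0.24,0.04], [0.07,0.00,-0.22]]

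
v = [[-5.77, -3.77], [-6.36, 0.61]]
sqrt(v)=[[(0.41+2.24j), (-0.58+0.94j)], [-0.98+1.58j, 1.40+0.66j]]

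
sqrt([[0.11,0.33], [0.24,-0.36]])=[[(0.4+0.13j), (0.22-0.32j)], [0.16-0.23j, (0.09+0.58j)]]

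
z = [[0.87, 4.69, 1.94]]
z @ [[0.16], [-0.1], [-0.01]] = [[-0.35]]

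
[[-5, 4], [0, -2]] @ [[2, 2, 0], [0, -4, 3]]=[[-10, -26, 12], [0, 8, -6]]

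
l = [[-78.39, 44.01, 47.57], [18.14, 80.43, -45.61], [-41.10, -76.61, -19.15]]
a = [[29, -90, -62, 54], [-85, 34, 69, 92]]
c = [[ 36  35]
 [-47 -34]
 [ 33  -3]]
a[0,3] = 54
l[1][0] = 18.14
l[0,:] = [-78.39, 44.01, 47.57]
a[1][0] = -85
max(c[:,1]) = 35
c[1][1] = -34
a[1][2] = 69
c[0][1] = 35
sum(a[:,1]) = -56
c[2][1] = -3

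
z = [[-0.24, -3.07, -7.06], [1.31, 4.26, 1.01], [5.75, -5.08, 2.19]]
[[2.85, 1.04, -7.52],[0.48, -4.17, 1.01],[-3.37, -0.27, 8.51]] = z @ [[-0.14, -0.82, 0.79],[0.28, -0.78, -0.28],[-0.52, 0.22, 1.16]]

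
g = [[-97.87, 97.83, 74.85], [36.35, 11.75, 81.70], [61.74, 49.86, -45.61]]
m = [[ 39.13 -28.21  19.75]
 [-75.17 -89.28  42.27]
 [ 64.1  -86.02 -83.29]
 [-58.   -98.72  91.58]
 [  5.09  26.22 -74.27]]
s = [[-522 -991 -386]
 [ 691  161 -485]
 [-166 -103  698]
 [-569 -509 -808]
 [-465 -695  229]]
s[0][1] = -991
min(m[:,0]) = -75.17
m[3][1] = -98.72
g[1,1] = 11.75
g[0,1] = 97.83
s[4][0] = -465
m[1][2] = 42.27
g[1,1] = 11.75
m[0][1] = -28.21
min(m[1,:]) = -89.28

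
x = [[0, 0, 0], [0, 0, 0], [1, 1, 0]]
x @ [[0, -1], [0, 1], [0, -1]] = [[0, 0], [0, 0], [0, 0]]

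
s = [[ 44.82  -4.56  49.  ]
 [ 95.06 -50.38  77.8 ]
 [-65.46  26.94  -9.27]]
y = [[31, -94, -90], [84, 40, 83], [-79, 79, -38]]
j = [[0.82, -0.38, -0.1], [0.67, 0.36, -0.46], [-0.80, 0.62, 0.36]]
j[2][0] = -0.803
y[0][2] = -90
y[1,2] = 83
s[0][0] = 44.82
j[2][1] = 0.624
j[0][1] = -0.378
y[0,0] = 31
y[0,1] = -94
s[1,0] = 95.06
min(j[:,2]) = -0.458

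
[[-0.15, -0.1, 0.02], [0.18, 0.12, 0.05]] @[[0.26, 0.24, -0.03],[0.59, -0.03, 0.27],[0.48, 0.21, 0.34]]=[[-0.09,-0.03,-0.02], [0.14,0.05,0.04]]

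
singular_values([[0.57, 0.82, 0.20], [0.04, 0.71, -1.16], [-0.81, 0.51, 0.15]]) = [1.42, 0.99, 0.91]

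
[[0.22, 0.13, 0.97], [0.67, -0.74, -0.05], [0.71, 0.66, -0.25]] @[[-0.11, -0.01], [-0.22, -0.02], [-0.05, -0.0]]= [[-0.1, -0.00], [0.09, 0.01], [-0.21, -0.02]]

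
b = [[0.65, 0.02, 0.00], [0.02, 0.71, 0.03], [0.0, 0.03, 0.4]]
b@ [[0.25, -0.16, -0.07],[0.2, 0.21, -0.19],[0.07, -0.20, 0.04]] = [[0.17, -0.10, -0.05], [0.15, 0.14, -0.14], [0.03, -0.07, 0.01]]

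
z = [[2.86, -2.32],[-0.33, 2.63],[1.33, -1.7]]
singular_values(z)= [4.77, 1.59]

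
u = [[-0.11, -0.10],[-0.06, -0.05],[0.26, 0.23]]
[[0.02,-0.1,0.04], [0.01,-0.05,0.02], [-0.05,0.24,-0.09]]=u@[[-0.61,0.59,-0.14], [0.48,0.38,-0.23]]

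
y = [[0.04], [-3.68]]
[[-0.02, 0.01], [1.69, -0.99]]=y@ [[-0.46, 0.27]]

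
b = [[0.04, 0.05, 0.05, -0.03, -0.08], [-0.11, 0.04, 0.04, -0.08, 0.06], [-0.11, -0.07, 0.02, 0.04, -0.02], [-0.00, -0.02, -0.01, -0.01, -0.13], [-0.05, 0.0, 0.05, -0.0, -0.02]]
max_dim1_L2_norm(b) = 0.16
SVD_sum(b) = [[0.05,0.0,-0.01,0.01,-0.04], [-0.11,-0.01,0.02,-0.02,0.08], [-0.06,-0.00,0.01,-0.01,0.04], [0.06,0.00,-0.01,0.01,-0.05], [-0.03,-0.00,0.01,-0.01,0.02]] + [[-0.02, -0.01, 0.01, 0.00, -0.03], [-0.0, -0.0, 0.0, 0.00, -0.00], [-0.05, -0.03, 0.02, 0.01, -0.08], [-0.05, -0.03, 0.02, 0.01, -0.08], [-0.03, -0.02, 0.01, 0.0, -0.04]] + [[0.0, 0.06, 0.04, -0.06, -0.02], [0.0, 0.05, 0.03, -0.05, -0.02], [-0.0, -0.04, -0.02, 0.04, 0.01], [0.0, 0.01, 0.01, -0.01, -0.0], [0.00, 0.01, 0.01, -0.01, -0.0]] + [[0.00, 0.0, 0.02, 0.01, 0.00], [-0.0, -0.0, -0.02, -0.01, -0.00], [0.0, 0.0, 0.01, 0.01, 0.0], [-0.01, -0.00, -0.03, -0.02, -0.00], [0.00, 0.0, 0.02, 0.02, 0.00]] + [[0.0, -0.0, 0.00, -0.0, 0.0], [0.0, -0.0, 0.0, -0.0, 0.0], [0.00, -0.00, 0.0, -0.0, 0.00], [-0.00, 0.0, -0.0, 0.0, -0.0], [-0.00, 0.00, -0.00, 0.00, -0.0]]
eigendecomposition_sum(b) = [[(0.01+0.02j), (0.01+0j), 0.01-0.01j, -0.01+0.00j, -0.00-0.02j], [(-0.03+0.06j), (0.02+0.03j), (0.02-0j), -0.03-0.02j, (0.03-0.04j)], [(-0.05-0.05j), (-0.04+0.01j), (-0.01+0.03j), 0.03-0.02j, (0.03+0.05j)], [0.02-0.04j, -0.01-0.02j, (-0.02-0j), (0.02+0.01j), (-0.02+0.02j)], [-0.04-0.00j, -0.01+0.02j, 0.01+0.01j, -0.02j, 0.03+0.01j]] + [[0.01-0.02j, 0.01-0.00j, (0.01+0.01j), -0.01-0.00j, -0.00+0.02j], [-0.03-0.06j, (0.02-0.03j), 0.02+0.00j, -0.03+0.02j, 0.03+0.04j], [(-0.05+0.05j), -0.04-0.01j, (-0.01-0.03j), (0.03+0.02j), (0.03-0.05j)], [(0.02+0.04j), (-0.01+0.02j), -0.02+0.00j, (0.02-0.01j), (-0.02-0.02j)], [(-0.04+0j), -0.01-0.02j, 0.01-0.01j, 0.00+0.02j, (0.03-0.01j)]] + [[(0.01+0.01j),  (0.01-0j),  (0.02-0j),  -0.00+0.01j,  (-0.04+0.02j)], [-0.02+0.01j,  -0.00+0.02j,  (-0+0.03j),  (-0.01-0.01j),  -0.00-0.07j], [-0.00+0.02j,  (0.01+0.01j),  0.02+0.02j,  (-0.01+0j),  -0.04-0.02j], [(-0.02+0.03j),  0.02j,  0.01+0.04j,  -0.02-0.01j,  (-0.04-0.08j)], [(0.01+0.01j),  (0.01-0j),  (0.02-0j),  (-0+0.01j),  (-0.04+0.01j)]] + [[(0.01-0.01j), (0.01+0j), (0.02+0j), -0.00-0.01j, (-0.04-0.02j)], [-0.02-0.01j, -0.00-0.02j, (-0-0.03j), -0.01+0.01j, (-0+0.07j)], [(-0-0.02j), (0.01-0.01j), 0.02-0.02j, (-0.01-0j), (-0.04+0.02j)], [(-0.02-0.03j), 0.00-0.02j, 0.01-0.04j, -0.02+0.01j, -0.04+0.08j], [(0.01-0.01j), 0.01+0.00j, (0.02+0j), (-0-0.01j), -0.04-0.01j]] + [[0.00-0.00j, 0.00+0.00j, -0j, (-0+0j), -0.00+0.00j], [(-0+0j), -0.00-0.00j, -0.00+0.00j, -0j, 0.00-0.00j], [-0j, 0.00+0.00j, -0j, (-0+0j), (-0+0j)], [(-0+0j), (-0-0j), (-0+0j), 0.00-0.00j, 0.00-0.00j], [-0j, 0j, 0.00-0.00j, -0.00+0.00j, -0.00+0.00j]]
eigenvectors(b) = [[(0.18+0.08j), (0.18-0.08j), 0.02-0.30j, (0.02+0.3j), -0.31+0.00j], [(0.16+0.54j), (0.16-0.54j), 0.45+0.19j, 0.45-0.19j, (0.71+0j)], [-0.64+0.00j, (-0.64-0j), 0.30-0.19j, 0.30+0.19j, -0.36+0.00j], [(-0.09-0.37j), (-0.09+0.37j), (0.68+0j), (0.68-0j), 0.50+0.00j], [(-0.22+0.21j), -0.22-0.21j, (0.03-0.28j), (0.03+0.28j), (-0.12+0j)]]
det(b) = 0.00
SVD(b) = [[-0.36, 0.21, -0.65, 0.43, -0.47], [0.72, 0.04, -0.58, -0.37, -0.07], [0.38, 0.65, 0.45, 0.2, -0.44], [-0.41, 0.64, -0.11, -0.60, 0.21], [0.18, 0.34, -0.17, 0.53, 0.74]] @ diag([0.18955699167503437, 0.15683226321462262, 0.1342185381362301, 0.0543795948115332, 0.0001783558160804301]) @ [[-0.77,  -0.04,  0.17,  -0.15,  0.60], [-0.54,  -0.29,  0.23,  0.06,  -0.75], [-0.02,  -0.63,  -0.4,  0.63,  0.19], [0.17,  0.09,  0.79,  0.56,  0.13], [-0.31,  0.71,  -0.35,  0.51,  -0.12]]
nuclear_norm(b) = 0.54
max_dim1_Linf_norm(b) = 0.13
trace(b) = 0.07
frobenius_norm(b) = 0.29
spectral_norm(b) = 0.19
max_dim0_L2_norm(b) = 0.17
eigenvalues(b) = [(0.07+0.1j), (0.07-0.1j), (-0.03+0.05j), (-0.03-0.05j), 0j]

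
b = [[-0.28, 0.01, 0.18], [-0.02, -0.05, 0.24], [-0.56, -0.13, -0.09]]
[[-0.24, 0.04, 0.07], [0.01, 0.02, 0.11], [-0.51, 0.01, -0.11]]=b @ [[0.91, -0.08, 0.09], [-0.08, 0.2, 0.11], [0.09, 0.11, 0.50]]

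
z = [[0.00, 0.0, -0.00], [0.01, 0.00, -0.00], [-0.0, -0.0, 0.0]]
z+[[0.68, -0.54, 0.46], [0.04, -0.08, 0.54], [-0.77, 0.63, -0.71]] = [[0.68, -0.54, 0.46], [0.05, -0.08, 0.54], [-0.77, 0.63, -0.71]]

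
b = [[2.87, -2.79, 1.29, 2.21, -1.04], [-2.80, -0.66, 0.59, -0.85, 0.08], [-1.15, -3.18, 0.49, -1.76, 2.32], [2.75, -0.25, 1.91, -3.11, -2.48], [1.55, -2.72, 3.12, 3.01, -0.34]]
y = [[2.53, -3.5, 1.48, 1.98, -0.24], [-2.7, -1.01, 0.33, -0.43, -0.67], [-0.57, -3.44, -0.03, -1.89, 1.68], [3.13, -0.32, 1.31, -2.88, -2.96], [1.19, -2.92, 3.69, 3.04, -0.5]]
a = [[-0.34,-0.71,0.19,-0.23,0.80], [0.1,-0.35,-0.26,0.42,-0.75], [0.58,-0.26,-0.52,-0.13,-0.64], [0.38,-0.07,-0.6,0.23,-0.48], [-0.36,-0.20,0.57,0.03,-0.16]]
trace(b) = -0.75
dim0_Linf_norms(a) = [0.58, 0.71, 0.6, 0.42, 0.8]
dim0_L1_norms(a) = [1.76, 1.59, 2.14, 1.04, 2.83]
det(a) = 0.00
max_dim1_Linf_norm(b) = 3.18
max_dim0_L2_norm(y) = 5.81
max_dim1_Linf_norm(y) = 3.69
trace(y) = -1.89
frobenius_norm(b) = 10.44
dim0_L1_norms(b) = [11.12, 9.6, 7.4, 10.94, 6.26]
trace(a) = -1.14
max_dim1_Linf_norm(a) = 0.8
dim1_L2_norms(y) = [4.98, 3.01, 4.31, 5.35, 5.75]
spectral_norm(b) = 7.25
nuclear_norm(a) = 3.85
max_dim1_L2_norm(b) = 5.36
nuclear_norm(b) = 20.56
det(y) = -530.48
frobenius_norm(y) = 10.68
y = a + b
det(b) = -421.40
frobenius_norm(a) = 2.17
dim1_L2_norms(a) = [1.16, 0.97, 1.05, 0.89, 0.72]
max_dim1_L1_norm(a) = 2.27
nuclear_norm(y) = 21.20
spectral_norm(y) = 7.51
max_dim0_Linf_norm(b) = 3.18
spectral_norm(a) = 1.77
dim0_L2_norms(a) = [0.86, 0.86, 1.03, 0.55, 1.37]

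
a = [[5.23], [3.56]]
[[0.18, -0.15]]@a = [[0.41]]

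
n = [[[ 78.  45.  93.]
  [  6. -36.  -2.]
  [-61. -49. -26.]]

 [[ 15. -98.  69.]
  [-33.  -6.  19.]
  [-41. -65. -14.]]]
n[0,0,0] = 78.0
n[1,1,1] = -6.0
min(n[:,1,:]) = -36.0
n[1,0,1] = -98.0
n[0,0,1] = 45.0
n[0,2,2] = -26.0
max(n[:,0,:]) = 93.0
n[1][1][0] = -33.0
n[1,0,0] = 15.0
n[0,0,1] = 45.0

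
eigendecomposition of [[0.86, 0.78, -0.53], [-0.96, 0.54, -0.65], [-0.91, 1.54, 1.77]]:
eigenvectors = [[(-0.45+0j),(0.11-0.49j),(0.11+0.49j)],  [(-0.09+0j),(0.65+0j),(0.65-0j)],  [(0.89+0j),(-0.17-0.54j),(-0.17+0.54j)]]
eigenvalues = [(2.07+0j), (0.55+1.28j), (0.55-1.28j)]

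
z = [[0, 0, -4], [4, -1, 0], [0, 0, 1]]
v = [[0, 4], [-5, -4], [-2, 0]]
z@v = [[8, 0], [5, 20], [-2, 0]]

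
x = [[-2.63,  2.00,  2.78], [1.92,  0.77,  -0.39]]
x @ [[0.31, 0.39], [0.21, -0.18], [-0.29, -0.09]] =[[-1.2, -1.64], [0.87, 0.65]]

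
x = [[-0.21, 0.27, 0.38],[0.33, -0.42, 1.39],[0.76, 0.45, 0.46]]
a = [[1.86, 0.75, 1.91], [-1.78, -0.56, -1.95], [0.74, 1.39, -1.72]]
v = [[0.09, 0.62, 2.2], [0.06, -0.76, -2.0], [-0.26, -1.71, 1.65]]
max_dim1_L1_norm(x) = 2.14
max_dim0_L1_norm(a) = 5.58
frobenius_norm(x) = 1.86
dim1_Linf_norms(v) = [2.2, 2.0, 1.71]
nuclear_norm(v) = 5.51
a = v @ x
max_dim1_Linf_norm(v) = 2.2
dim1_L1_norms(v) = [2.91, 2.82, 3.62]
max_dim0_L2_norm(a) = 3.23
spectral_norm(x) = 1.61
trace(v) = 0.98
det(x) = 0.59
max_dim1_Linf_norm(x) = 1.39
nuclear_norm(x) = 2.88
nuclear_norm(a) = 6.23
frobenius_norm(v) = 3.94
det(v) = -0.82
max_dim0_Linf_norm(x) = 1.39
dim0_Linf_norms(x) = [0.76, 0.45, 1.39]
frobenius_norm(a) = 4.52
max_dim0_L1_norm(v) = 5.85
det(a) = -0.48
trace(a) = -0.42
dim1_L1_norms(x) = [0.86, 2.14, 1.67]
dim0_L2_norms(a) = [2.68, 1.68, 3.23]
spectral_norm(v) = 3.40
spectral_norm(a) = 3.89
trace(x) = -0.17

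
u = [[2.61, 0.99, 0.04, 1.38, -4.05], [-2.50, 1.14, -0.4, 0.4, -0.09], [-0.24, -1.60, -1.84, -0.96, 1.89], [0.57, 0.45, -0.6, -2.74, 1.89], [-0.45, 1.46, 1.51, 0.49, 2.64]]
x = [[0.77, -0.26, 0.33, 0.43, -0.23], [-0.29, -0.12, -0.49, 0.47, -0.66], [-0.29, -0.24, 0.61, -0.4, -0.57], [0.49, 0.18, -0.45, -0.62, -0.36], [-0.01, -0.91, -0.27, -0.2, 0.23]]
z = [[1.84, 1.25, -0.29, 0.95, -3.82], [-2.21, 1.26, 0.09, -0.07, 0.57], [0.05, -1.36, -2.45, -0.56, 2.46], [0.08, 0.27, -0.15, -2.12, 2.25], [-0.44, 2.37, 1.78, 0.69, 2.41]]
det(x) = 0.99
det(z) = 164.30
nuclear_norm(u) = 16.05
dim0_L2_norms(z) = [2.91, 3.27, 3.05, 2.49, 5.64]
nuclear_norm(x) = 4.99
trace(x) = 0.87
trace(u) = 1.81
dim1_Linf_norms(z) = [3.82, 2.21, 2.46, 2.25, 2.41]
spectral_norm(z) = 6.10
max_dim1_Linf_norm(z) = 3.82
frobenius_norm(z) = 8.15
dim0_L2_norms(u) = [3.69, 2.68, 2.49, 3.28, 5.52]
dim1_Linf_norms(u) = [4.05, 2.5, 1.89, 2.74, 2.64]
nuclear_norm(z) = 16.00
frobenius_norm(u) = 8.26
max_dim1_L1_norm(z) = 8.15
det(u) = 137.69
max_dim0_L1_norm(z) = 11.51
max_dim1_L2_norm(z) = 4.53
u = z + x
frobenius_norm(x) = 2.23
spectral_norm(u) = 6.35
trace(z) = 0.94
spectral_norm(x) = 1.00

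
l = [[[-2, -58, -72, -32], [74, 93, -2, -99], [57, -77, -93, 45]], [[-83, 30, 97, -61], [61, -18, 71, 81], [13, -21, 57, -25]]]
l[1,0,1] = 30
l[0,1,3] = -99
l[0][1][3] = -99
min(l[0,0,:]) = -72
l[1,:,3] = [-61, 81, -25]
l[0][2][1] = -77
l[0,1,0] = 74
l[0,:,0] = [-2, 74, 57]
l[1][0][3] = -61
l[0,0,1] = -58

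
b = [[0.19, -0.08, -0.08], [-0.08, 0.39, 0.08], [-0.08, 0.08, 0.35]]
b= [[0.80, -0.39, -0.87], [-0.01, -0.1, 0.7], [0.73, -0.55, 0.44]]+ [[-0.61, 0.31, 0.79], [-0.07, 0.49, -0.62], [-0.81, 0.63, -0.09]]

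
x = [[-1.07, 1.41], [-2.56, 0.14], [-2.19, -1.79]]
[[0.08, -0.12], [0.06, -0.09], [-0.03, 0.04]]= x @ [[-0.02, 0.03], [0.04, -0.06]]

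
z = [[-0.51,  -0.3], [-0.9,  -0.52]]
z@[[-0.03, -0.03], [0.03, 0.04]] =[[0.01,0.00], [0.01,0.01]]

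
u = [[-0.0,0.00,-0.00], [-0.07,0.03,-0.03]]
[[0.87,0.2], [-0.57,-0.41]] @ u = [[-0.01,0.01,-0.01], [0.03,-0.01,0.01]]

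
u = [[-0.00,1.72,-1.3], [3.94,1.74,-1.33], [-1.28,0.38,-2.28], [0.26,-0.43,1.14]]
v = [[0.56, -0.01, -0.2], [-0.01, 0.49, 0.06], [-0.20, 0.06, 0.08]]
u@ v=[[0.24, 0.76, -0.0], [2.46, 0.73, -0.79], [-0.26, 0.06, 0.10], [-0.08, -0.14, 0.01]]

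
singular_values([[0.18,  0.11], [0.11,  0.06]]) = [0.25, 0.01]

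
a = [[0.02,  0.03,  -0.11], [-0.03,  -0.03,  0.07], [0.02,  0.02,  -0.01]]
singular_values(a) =[0.14, 0.03, 0.0]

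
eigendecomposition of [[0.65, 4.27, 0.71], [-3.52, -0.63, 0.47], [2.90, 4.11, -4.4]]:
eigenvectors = [[(0.03+0j), (0.68+0j), 0.68-0.00j], [(0.13+0j), -0.12+0.56j, (-0.12-0.56j)], [(-0.99+0j), 0.43+0.15j, (0.43-0.15j)]]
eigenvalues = [(-5.01+0j), (0.32+3.69j), (0.32-3.69j)]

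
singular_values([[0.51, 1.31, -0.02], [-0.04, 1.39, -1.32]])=[2.2, 0.9]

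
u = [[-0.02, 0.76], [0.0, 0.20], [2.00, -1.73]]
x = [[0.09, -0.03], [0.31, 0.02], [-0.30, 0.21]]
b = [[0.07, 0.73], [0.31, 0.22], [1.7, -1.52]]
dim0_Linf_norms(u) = [2.0, 1.73]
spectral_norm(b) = 2.33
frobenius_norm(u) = 2.76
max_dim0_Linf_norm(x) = 0.31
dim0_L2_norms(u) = [2.0, 1.9]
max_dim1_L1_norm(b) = 3.22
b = u + x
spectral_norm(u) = 2.70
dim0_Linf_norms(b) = [1.7, 1.52]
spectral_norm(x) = 0.46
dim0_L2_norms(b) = [1.73, 1.7]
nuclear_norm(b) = 3.02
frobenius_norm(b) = 2.43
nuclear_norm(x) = 0.62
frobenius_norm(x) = 0.49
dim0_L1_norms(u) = [2.02, 2.69]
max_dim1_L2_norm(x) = 0.37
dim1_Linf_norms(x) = [0.09, 0.31, 0.3]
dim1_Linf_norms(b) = [0.73, 0.31, 1.7]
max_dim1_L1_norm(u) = 3.73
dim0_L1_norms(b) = [2.08, 2.47]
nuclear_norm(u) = 3.27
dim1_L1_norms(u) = [0.78, 0.2, 3.73]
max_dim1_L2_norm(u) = 2.64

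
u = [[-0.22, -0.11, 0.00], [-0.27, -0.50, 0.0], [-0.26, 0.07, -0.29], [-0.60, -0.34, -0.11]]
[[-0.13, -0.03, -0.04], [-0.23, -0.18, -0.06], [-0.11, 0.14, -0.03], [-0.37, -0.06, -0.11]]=u @[[0.52, -0.07, 0.18], [0.18, 0.40, 0.03], [-0.04, -0.32, -0.05]]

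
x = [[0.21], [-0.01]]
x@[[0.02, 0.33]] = [[0.0, 0.07],[-0.0, -0.00]]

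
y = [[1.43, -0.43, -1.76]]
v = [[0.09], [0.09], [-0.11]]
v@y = [[0.13, -0.04, -0.16],  [0.13, -0.04, -0.16],  [-0.16, 0.05, 0.19]]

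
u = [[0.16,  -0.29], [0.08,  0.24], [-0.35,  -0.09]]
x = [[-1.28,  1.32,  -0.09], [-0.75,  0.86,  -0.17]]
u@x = [[0.01,  -0.04,  0.03], [-0.28,  0.31,  -0.05], [0.52,  -0.54,  0.05]]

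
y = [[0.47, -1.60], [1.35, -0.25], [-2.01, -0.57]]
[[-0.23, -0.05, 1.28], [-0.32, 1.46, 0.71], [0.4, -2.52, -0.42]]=y @ [[-0.22,  1.15,  0.40],[0.08,  0.37,  -0.68]]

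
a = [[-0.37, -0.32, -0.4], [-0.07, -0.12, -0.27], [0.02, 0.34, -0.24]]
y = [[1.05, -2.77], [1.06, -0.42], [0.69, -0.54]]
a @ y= [[-1.0, 1.38], [-0.39, 0.39], [0.22, -0.07]]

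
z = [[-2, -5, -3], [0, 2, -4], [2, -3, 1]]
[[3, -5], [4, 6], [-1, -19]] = z @ [[0, -5], [0, 3], [-1, 0]]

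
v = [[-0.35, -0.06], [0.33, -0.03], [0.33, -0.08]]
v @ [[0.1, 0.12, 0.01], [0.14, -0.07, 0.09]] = [[-0.04, -0.04, -0.01], [0.03, 0.04, 0.00], [0.02, 0.05, -0.00]]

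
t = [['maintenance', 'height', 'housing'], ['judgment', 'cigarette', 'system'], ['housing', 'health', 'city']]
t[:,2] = ['housing', 'system', 'city']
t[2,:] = ['housing', 'health', 'city']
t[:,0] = ['maintenance', 'judgment', 'housing']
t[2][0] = 'housing'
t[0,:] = ['maintenance', 'height', 'housing']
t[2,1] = 'health'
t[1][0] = 'judgment'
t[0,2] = 'housing'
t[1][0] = 'judgment'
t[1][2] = 'system'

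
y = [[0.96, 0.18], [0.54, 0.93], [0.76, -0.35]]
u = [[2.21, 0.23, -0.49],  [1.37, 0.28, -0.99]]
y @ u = [[2.37, 0.27, -0.65], [2.47, 0.38, -1.19], [1.2, 0.08, -0.03]]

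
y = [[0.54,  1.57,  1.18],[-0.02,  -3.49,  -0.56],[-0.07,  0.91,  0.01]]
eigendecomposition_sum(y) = [[0.53, 0.44, 0.98],[0.01, 0.01, 0.02],[-0.08, -0.06, -0.14]] + [[0.00,0.01,0.02], [0.00,0.0,0.0], [-0.00,-0.0,-0.01]] + [[0.01, 1.12, 0.19], [-0.03, -3.50, -0.58], [0.01, 0.98, 0.16]]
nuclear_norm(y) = 5.04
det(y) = 0.01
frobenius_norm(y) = 4.18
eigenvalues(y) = [0.39, -0.01, -3.33]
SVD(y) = [[-0.45, -0.88, 0.14], [0.86, -0.4, 0.31], [-0.22, 0.26, 0.94]] @ diag([4.064534787738303, 0.9775747750983922, 0.002125642601154612]) @ [[-0.06, -0.97, -0.25], [-0.50, 0.25, -0.83], [0.87, 0.07, -0.49]]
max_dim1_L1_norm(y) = 4.07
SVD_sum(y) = [[0.11,1.78,0.46], [-0.21,-3.39,-0.88], [0.05,0.85,0.22]] + [[0.43, -0.21, 0.72], [0.19, -0.10, 0.32], [-0.13, 0.06, -0.21]] + [[0.0, 0.0, -0.0], [0.0, 0.0, -0.00], [0.00, 0.0, -0.0]]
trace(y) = -2.94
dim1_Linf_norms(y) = [1.57, 3.49, 0.91]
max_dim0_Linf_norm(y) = 3.49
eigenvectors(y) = [[0.99, 0.86, 0.3],[0.02, 0.08, -0.92],[-0.14, -0.5, 0.26]]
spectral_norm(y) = 4.06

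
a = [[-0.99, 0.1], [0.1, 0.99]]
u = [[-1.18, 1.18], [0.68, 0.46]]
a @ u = [[1.24,-1.12], [0.56,0.57]]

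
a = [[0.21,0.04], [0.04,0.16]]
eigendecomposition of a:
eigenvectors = [[0.87, -0.48], [0.48, 0.87]]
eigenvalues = [0.23, 0.14]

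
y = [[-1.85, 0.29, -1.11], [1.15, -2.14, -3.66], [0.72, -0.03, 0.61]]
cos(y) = [[0.07, 0.27, -0.29],  [1.59, -0.38, -1.56],  [0.32, -0.05, 1.19]]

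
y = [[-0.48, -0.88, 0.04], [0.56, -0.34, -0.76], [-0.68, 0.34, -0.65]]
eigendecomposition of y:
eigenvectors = [[(-0.16+0.56j),(-0.16-0.56j),0.57+0.00j], [(0.66+0j),(0.66-0j),(0.37+0j)], [(-0.21-0.43j),-0.21+0.43j,(0.74+0j)]]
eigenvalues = [(-0.23+0.97j), (-0.23-0.97j), (-1+0j)]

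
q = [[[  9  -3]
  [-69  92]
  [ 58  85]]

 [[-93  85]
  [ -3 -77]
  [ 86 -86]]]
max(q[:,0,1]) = 85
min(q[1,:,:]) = -93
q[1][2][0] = 86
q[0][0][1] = -3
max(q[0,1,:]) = 92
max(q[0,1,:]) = 92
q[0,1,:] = [-69, 92]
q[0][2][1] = 85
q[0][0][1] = -3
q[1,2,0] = 86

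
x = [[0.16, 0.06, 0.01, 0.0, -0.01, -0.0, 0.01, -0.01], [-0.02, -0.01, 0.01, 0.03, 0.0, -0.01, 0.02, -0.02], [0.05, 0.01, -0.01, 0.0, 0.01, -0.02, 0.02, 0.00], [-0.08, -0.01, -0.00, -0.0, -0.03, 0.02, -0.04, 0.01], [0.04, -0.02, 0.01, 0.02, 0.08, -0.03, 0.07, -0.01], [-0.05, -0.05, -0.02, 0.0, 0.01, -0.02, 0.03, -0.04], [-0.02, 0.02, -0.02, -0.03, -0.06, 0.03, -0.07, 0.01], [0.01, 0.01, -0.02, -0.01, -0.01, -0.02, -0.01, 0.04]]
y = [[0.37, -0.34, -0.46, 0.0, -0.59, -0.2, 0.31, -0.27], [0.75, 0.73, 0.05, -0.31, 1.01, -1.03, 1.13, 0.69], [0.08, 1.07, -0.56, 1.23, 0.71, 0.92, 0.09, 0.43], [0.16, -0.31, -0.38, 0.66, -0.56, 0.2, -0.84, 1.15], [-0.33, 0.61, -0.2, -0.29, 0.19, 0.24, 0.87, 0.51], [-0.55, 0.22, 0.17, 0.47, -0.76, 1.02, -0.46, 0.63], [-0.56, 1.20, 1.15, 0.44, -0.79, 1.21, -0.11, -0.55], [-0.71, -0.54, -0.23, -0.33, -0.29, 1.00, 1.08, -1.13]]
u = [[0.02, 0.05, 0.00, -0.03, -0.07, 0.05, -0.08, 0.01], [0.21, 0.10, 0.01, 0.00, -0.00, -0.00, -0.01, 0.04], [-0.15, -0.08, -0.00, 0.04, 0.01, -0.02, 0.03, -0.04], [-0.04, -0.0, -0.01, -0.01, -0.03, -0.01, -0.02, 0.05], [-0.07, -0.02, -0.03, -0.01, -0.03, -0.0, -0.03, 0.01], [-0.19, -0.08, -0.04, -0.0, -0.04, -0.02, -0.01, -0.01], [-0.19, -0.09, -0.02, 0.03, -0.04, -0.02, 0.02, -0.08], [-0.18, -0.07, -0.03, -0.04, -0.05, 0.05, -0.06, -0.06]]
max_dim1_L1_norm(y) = 6.01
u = y @ x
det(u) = -0.00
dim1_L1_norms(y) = [2.54, 5.7, 5.09, 4.26, 3.24, 4.28, 6.01, 5.31]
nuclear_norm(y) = 12.34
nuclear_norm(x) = 0.54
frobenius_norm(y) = 5.32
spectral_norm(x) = 0.22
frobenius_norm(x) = 0.29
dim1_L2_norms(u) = [0.13, 0.24, 0.18, 0.08, 0.09, 0.22, 0.23, 0.23]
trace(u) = 0.02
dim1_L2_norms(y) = [1.01, 2.24, 2.13, 1.76, 1.31, 1.68, 2.38, 2.12]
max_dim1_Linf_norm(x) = 0.16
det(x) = -0.00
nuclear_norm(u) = 0.85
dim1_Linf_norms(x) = [0.16, 0.03, 0.05, 0.08, 0.08, 0.05, 0.07, 0.04]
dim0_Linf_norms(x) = [0.16, 0.06, 0.02, 0.03, 0.08, 0.03, 0.07, 0.04]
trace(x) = 0.17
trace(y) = 1.17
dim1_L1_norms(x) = [0.26, 0.12, 0.12, 0.19, 0.28, 0.22, 0.26, 0.13]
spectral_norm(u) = 0.48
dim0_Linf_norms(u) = [0.21, 0.1, 0.04, 0.04, 0.07, 0.05, 0.08, 0.08]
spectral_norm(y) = 3.21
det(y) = 0.04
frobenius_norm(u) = 0.52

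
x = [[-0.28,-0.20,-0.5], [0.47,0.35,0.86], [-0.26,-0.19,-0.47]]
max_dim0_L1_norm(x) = 1.83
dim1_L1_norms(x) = [0.98, 1.68, 0.92]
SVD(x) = [[-0.46, -0.8, -0.39], [0.78, -0.57, 0.26], [-0.43, -0.19, 0.88]] @ diag([1.332650649035469, 0.006495709806377593, 0.0002310399414393902]) @ [[0.45,  0.33,  0.83],[0.8,  -0.56,  -0.22],[-0.39,  -0.76,  0.52]]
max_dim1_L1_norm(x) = 1.68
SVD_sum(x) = [[-0.28, -0.20, -0.5], [0.47, 0.35, 0.86], [-0.26, -0.19, -0.47]] + [[-0.00,0.00,0.0], [-0.00,0.00,0.00], [-0.0,0.0,0.00]] + [[0.00, 0.00, -0.0], [-0.0, -0.0, 0.00], [-0.0, -0.0, 0.00]]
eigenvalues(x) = [-0.41, 0.0, 0.01]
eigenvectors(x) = [[0.46, -0.34, -0.07], [-0.77, -0.79, 0.94], [0.43, 0.51, -0.33]]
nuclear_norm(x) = 1.34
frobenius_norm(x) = 1.33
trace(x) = -0.40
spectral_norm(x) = 1.33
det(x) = -0.00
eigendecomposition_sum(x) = [[-0.28, -0.20, -0.50], [0.47, 0.33, 0.83], [-0.26, -0.18, -0.46]] + [[0.00, -0.00, -0.0], [0.0, -0.00, -0.0], [-0.00, 0.00, 0.0]] + [[-0.0, -0.0, -0.0], [0.00, 0.02, 0.03], [-0.0, -0.01, -0.01]]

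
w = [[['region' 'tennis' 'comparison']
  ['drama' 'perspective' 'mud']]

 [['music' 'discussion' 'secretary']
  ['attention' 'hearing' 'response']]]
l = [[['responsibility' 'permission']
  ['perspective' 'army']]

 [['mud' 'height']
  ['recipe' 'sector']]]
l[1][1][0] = 'recipe'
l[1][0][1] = 'height'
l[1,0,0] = 'mud'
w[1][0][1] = 'discussion'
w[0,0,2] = 'comparison'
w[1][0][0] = 'music'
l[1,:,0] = ['mud', 'recipe']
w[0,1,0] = 'drama'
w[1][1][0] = 'attention'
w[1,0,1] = 'discussion'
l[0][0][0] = 'responsibility'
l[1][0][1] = 'height'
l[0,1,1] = 'army'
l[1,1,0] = 'recipe'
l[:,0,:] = [['responsibility', 'permission'], ['mud', 'height']]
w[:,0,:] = [['region', 'tennis', 'comparison'], ['music', 'discussion', 'secretary']]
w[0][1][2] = 'mud'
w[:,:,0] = [['region', 'drama'], ['music', 'attention']]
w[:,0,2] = ['comparison', 'secretary']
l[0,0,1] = 'permission'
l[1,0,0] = 'mud'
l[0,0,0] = 'responsibility'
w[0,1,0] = 'drama'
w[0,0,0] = 'region'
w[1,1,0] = 'attention'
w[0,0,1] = 'tennis'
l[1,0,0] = 'mud'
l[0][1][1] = 'army'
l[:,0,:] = [['responsibility', 'permission'], ['mud', 'height']]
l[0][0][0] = 'responsibility'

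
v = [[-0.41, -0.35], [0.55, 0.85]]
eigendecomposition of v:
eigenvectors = [[-0.89, 0.31], [0.45, -0.95]]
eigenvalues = [-0.23, 0.67]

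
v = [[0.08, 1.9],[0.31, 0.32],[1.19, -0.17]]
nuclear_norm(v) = 3.17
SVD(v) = [[0.98, 0.03], [0.17, 0.25], [-0.07, 0.97]] @ diag([1.934521980489557, 1.2318785276977429]) @ [[0.02, 1.00], [1.0, -0.02]]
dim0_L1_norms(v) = [1.58, 2.39]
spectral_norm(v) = 1.93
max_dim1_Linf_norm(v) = 1.9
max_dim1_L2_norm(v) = 1.9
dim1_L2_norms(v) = [1.9, 0.45, 1.2]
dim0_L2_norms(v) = [1.23, 1.93]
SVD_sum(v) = [[0.04, 1.9],[0.01, 0.33],[-0.0, -0.14]] + [[0.04, -0.0],[0.30, -0.01],[1.19, -0.03]]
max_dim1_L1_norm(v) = 1.98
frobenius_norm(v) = 2.29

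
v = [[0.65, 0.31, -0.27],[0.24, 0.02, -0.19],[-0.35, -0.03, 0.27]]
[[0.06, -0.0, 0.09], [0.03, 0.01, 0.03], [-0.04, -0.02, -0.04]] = v @ [[0.1, 0.03, 0.1], [-0.03, -0.12, 0.07], [-0.03, -0.05, -0.02]]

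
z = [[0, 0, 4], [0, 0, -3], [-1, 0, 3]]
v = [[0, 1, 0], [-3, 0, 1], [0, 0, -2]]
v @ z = [[0, 0, -3], [-1, 0, -9], [2, 0, -6]]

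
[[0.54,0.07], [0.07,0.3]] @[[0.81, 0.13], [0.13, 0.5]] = [[0.45, 0.11], [0.10, 0.16]]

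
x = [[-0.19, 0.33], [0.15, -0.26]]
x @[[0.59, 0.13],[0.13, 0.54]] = [[-0.07,  0.15], [0.05,  -0.12]]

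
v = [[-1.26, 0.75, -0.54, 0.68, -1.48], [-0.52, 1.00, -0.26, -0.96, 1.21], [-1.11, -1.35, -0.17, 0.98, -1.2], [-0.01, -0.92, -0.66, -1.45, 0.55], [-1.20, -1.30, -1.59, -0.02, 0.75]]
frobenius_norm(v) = 4.92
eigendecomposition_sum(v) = [[(-1.49+0j), (0.01-0j), (-0.67+0j), 1.39-0.00j, -1.12-0.00j],[(0.02-0j), -0.00+0.00j, 0.01-0.00j, -0.02+0.00j, 0.01+0.00j],[-1.11+0.00j, 0.01-0.00j, (-0.5+0j), 1.03-0.00j, (-0.83-0j)],[-0.13+0.00j, -0j, -0.06+0.00j, 0.12-0.00j, (-0.1-0j)],[-1.04+0.00j, (0.01-0j), (-0.47+0j), (0.97-0j), (-0.78-0j)]] + [[(0.13+0.26j), (0.5-0.46j), 0.30-0.31j, (0.02+0.13j), (-0.51-0.07j)], [-0.21+0.24j, (0.65+0.32j), (0.43+0.18j), -0.12+0.07j, (-0.13-0.53j)], [(-0.07-0.35j), -0.72+0.38j, (-0.45+0.27j), (0.02-0.16j), 0.57+0.23j], [(0.06-0.08j), (-0.21-0.08j), -0.14-0.04j, (0.04-0.03j), 0.06+0.16j], [-0.06-0.24j, -0.49+0.29j, (-0.3+0.2j), (0.01-0.11j), 0.40+0.15j]] + [[0.13-0.26j,0.50+0.46j,0.30+0.31j,(0.02-0.13j),-0.51+0.07j],[(-0.21-0.24j),(0.65-0.32j),(0.43-0.18j),(-0.12-0.07j),(-0.13+0.53j)],[(-0.07+0.35j),(-0.72-0.38j),-0.45-0.27j,(0.02+0.16j),0.57-0.23j],[0.06+0.08j,-0.21+0.08j,-0.14+0.04j,(0.04+0.03j),0.06-0.16j],[(-0.06+0.24j),(-0.49-0.29j),-0.30-0.20j,(0.01+0.11j),0.40-0.15j]] + [[(-0.04+0j), -0.06-0.00j, (-0.36-0j), (-0.11+0j), 0.45+0.00j], [(-0.12+0j), -0.19-0.00j, (-1.06-0j), (-0.33+0j), (1.34+0j)], [0.15-0.00j, 0.23+0.00j, 1.31+0.00j, (0.4-0j), -1.66-0.00j], [-0.00+0.00j, (-0-0j), (-0.03-0j), -0.01+0.00j, 0.04+0.00j], [-0.04+0.00j, -0.06-0.00j, (-0.36-0j), (-0.11+0j), 0.45+0.00j]] + [[-0j, -0.19-0.00j, -0.11-0.00j, (-0.64-0j), (0.2+0j)], [0.00-0.00j, (-0.11-0j), -0.07-0.00j, (-0.37-0j), (0.11+0j)], [-0j, -0.15-0.00j, -0.09-0.00j, (-0.49-0j), 0.15+0.00j], [0.01-0.00j, -0.49-0.00j, (-0.29-0j), -1.64-0.00j, (0.5+0j)], [-0j, -0.27-0.00j, -0.16-0.00j, (-0.89-0j), (0.27+0j)]]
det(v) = 9.76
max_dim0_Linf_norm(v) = 1.59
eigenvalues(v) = [(-2.64+0j), (0.77+0.97j), (0.77-0.97j), (1.53+0j), (-1.56+0j)]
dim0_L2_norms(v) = [2.13, 2.43, 1.83, 2.11, 2.44]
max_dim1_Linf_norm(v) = 1.59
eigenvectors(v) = [[-0.70+0.00j, -0.46+0.12j, -0.46-0.12j, (-0.2+0j), -0.31+0.00j], [0.01+0.00j, -0.30-0.41j, (-0.3+0.41j), -0.60+0.00j, (-0.18+0j)], [(-0.52+0j), 0.57+0.00j, 0.57-0.00j, 0.74+0.00j, (-0.24+0j)], [(-0.06+0j), (0.11+0.12j), 0.11-0.12j, (-0.02+0j), -0.79+0.00j], [-0.49+0.00j, (0.4-0.02j), 0.40+0.02j, (-0.2+0j), (-0.43+0j)]]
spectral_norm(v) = 3.25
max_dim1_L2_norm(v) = 2.49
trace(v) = -1.13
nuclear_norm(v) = 9.65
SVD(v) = [[-0.53, 0.17, -0.68, -0.39, -0.28],[0.4, -0.18, -0.66, 0.10, 0.60],[-0.68, -0.16, 0.24, -0.04, 0.67],[0.23, -0.53, 0.15, -0.8, -0.0],[-0.21, -0.79, -0.15, 0.44, -0.33]] @ diag([3.2526910281004793, 2.9353499636270586, 1.9376972321126344, 0.9865969785762417, 0.534675139946245]) @ [[0.45, 0.31, 0.15, -0.53, 0.63], [0.35, 0.58, 0.54, 0.31, -0.39], [0.58, -0.74, 0.33, 0.09, -0.05], [-0.03, 0.03, 0.02, 0.76, 0.65], [-0.59, -0.15, 0.76, -0.18, 0.16]]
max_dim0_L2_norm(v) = 2.44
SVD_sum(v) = [[-0.77, -0.52, -0.26, 0.91, -1.08], [0.59, 0.40, 0.19, -0.70, 0.82], [-1.0, -0.68, -0.33, 1.18, -1.4], [0.33, 0.23, 0.11, -0.39, 0.46], [-0.31, -0.21, -0.1, 0.37, -0.44]] + [[0.17, 0.28, 0.27, 0.15, -0.19], [-0.18, -0.3, -0.28, -0.16, 0.21], [-0.17, -0.28, -0.26, -0.15, 0.19], [-0.54, -0.90, -0.85, -0.48, 0.61], [-0.81, -1.34, -1.27, -0.72, 0.92]] + [[-0.76, 0.98, -0.43, -0.12, 0.07], [-0.74, 0.95, -0.42, -0.12, 0.06], [0.26, -0.34, 0.15, 0.04, -0.02], [0.17, -0.22, 0.10, 0.03, -0.02], [-0.17, 0.21, -0.09, -0.03, 0.01]] + [[0.01, -0.01, -0.01, -0.29, -0.25], [-0.0, 0.00, 0.00, 0.08, 0.06], [0.00, -0.0, -0.0, -0.03, -0.03], [0.03, -0.03, -0.02, -0.6, -0.51], [-0.01, 0.01, 0.01, 0.33, 0.28]] + [[0.09,0.02,-0.11,0.03,-0.02], [-0.19,-0.05,0.24,-0.06,0.05], [-0.21,-0.06,0.27,-0.06,0.06], [0.0,0.0,-0.00,0.00,-0.0], [0.1,0.03,-0.13,0.03,-0.03]]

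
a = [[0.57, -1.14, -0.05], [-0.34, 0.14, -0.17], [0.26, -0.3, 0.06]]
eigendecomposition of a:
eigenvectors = [[-0.86, 0.8, -0.52], [0.38, 0.6, -0.29], [-0.34, -0.08, 0.80]]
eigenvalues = [1.06, -0.29, 0.0]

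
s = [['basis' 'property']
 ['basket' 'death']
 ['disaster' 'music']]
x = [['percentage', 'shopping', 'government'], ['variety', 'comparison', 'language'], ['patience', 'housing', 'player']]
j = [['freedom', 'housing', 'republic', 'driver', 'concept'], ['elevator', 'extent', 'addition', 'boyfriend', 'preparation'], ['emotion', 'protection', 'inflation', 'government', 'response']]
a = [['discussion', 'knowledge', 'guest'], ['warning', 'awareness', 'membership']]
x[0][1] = 'shopping'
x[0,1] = 'shopping'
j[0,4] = 'concept'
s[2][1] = 'music'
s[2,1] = 'music'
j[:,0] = ['freedom', 'elevator', 'emotion']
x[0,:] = ['percentage', 'shopping', 'government']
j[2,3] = 'government'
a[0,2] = 'guest'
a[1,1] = 'awareness'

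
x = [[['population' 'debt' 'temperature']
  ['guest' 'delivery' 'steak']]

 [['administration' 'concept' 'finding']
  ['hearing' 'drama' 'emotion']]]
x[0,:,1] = ['debt', 'delivery']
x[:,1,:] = [['guest', 'delivery', 'steak'], ['hearing', 'drama', 'emotion']]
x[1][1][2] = 'emotion'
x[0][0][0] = 'population'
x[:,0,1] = ['debt', 'concept']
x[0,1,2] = 'steak'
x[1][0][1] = 'concept'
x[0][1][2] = 'steak'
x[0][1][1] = 'delivery'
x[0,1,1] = 'delivery'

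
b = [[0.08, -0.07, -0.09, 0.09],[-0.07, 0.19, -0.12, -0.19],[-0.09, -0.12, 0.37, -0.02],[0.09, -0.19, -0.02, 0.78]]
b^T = [[0.08, -0.07, -0.09, 0.09],[-0.07, 0.19, -0.12, -0.19],[-0.09, -0.12, 0.37, -0.02],[0.09, -0.19, -0.02, 0.78]]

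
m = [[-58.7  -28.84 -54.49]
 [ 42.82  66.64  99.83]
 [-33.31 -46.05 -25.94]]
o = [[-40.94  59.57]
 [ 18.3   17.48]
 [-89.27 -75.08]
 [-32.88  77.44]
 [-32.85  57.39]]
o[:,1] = [59.57, 17.48, -75.08, 77.44, 57.39]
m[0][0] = -58.7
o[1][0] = 18.3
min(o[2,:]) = -89.27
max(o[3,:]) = 77.44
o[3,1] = 77.44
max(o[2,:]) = -75.08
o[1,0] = 18.3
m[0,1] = -28.84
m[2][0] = -33.31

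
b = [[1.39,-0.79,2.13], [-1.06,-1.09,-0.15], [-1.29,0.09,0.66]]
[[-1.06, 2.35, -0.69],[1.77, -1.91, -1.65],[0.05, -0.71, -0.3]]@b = [[-3.07, -1.79, -3.07],[6.61, 0.54, 2.97],[1.21, 0.71, 0.01]]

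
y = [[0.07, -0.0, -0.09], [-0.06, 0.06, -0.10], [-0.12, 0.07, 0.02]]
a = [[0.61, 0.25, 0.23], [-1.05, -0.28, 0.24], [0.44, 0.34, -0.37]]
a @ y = [[0.00, 0.03, -0.08],[-0.09, -0.0, 0.13],[0.05, -0.01, -0.08]]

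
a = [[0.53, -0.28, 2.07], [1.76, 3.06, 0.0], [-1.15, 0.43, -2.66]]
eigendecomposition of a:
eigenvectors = [[(0.04+0j), -0.74+0.00j, (-0.74-0j)],[-1.00+0.00j, 0.32+0.01j, 0.32-0.01j],[-0.08+0.00j, (0.6-0.05j), (0.6+0.05j)]]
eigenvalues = [(2.99+0j), (-1.03+0.16j), (-1.03-0.16j)]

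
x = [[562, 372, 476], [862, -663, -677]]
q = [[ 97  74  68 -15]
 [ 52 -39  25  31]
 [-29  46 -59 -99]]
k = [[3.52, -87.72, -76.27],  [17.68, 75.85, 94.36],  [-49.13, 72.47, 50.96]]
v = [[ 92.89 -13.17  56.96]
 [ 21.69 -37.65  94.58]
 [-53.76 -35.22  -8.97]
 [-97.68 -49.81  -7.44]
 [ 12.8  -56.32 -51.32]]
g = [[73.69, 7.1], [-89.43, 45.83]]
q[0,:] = [97, 74, 68, -15]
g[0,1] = 7.1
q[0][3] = -15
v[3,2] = -7.44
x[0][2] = 476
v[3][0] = -97.68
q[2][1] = 46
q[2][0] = -29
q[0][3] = -15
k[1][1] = 75.85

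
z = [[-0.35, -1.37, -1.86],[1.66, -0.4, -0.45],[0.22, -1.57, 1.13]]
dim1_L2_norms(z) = [2.34, 1.77, 1.95]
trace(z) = 0.38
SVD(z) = [[-0.95, -0.17, -0.26], [-0.31, 0.35, 0.88], [-0.06, 0.92, -0.39]] @ diag([2.3908055803433332, 1.9954238779867661, 1.6339009223815981]) @ [[-0.08, 0.64, 0.77], [0.43, -0.67, 0.6], [0.90, 0.37, -0.22]]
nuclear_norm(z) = 6.02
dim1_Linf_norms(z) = [1.86, 1.66, 1.57]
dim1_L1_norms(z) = [3.58, 2.51, 2.92]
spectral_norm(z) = 2.39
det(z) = 7.79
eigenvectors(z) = [[0.73+0.00j, (0.73-0j), -0.40+0.00j], [(-0.04-0.59j), (-0.04+0.59j), -0.44+0.00j], [(0.19-0.3j), (0.19+0.3j), 0.80+0.00j]]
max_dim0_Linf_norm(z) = 1.86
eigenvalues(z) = [(-0.76+1.89j), (-0.76-1.89j), (1.89+0j)]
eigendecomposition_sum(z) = [[-0.27+0.88j, (-0.85-0.54j), -0.60+0.14j], [0.73+0.17j, -0.39+0.72j, 0.14+0.48j], [0.30+0.34j, -0.44+0.22j, -0.10+0.29j]] + [[-0.27-0.88j, (-0.85+0.54j), -0.60-0.14j],[(0.73-0.17j), (-0.39-0.72j), 0.14-0.48j],[(0.3-0.34j), -0.44-0.22j, (-0.1-0.29j)]] + [[(0.19-0j), 0.34+0.00j, (-0.65-0j)], [0.21-0.00j, 0.38+0.00j, (-0.73-0j)], [(-0.38+0j), -0.68-0.00j, (1.33+0j)]]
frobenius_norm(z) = 3.52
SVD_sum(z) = [[0.18, -1.45, -1.74], [0.06, -0.47, -0.56], [0.01, -0.10, -0.12]] + [[-0.15, 0.24, -0.21], [0.30, -0.47, 0.43], [0.78, -1.24, 1.11]] + [[-0.38, -0.16, 0.09], [1.30, 0.54, -0.31], [-0.57, -0.24, 0.14]]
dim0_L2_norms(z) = [1.71, 2.12, 2.22]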